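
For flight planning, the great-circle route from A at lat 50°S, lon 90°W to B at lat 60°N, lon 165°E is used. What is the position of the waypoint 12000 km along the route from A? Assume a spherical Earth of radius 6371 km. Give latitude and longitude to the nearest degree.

Write both endpoints as unit vectors p₁, p₂ with components (cos φ cos λ, cos φ sin λ, sin φ).
The central angle between the endpoints is δ = arccos(p₁·p₂) ≈ 2.414 rad (138.3°). The total great-circle distance is δ·R ≈ 2.414 × 6371 ≈ 15378 km, so the target fraction is f = 12000/15378 ≈ 0.780.
Interpolate at f ≈ 0.780 with slerp weights a = sin((1−f)δ)/sin δ ≈ 0.760, b = sin(fδ)/sin δ ≈ 1.430.
p = a·p₁ + b·p₂ ≈ (-0.691, -0.304, 0.656); φ = arcsin(p_z) ≈ 41.02°, λ = atan2(p_y, p_x) ≈ -156.28°.

≈ lat 41°N, lon 156°W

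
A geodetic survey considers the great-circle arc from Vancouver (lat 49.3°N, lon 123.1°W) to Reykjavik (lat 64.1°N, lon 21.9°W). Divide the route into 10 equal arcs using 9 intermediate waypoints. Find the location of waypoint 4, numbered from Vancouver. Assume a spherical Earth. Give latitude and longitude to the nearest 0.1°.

Convert each endpoint to a unit vector on the sphere (x = cos φ cos λ, y = cos φ sin λ, z = sin φ).
The central angle between the endpoints is δ = arccos(p₁·p₂) ≈ 0.894 rad (51.2°).
Interpolate at f = 4/10 with slerp weights a = sin((1−f)δ)/sin δ ≈ 0.655, b = sin(fδ)/sin δ ≈ 0.449.
p = a·p₁ + b·p₂ ≈ (-0.051, -0.431, 0.901); φ = arcsin(p_z) ≈ 64.26°, λ = atan2(p_y, p_x) ≈ -96.81°.

≈ lat 64.3°N, lon 96.8°W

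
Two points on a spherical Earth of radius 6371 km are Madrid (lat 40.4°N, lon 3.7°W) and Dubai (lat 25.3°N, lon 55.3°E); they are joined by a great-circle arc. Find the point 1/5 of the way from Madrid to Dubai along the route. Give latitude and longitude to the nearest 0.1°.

≈ lat 39.9°N, lon 9.6°E

From cos δ = sin φ₁ sin φ₂ + cos φ₁ cos φ₂ cos Δλ, the central angle is δ ≈ 0.887 rad (50.8°).
Interpolate at f = 1/5 with slerp weights a = sin((1−f)δ)/sin δ ≈ 0.841, b = sin(fδ)/sin δ ≈ 0.228.
p = a·p₁ + b·p₂ ≈ (0.756, 0.128, 0.642); φ = arcsin(p_z) ≈ 39.94°, λ = atan2(p_y, p_x) ≈ 9.60°.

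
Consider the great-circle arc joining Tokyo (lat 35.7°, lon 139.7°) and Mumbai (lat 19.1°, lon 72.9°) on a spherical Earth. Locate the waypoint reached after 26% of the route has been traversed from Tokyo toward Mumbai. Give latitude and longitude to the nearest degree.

≈ lat 35°, lon 120°

The haversine formula gives a central angle δ ≈ 1.055 rad (60.4°) between the endpoints.
Interpolate at f = 0.26 with slerp weights a = sin((1−f)δ)/sin δ ≈ 0.809, b = sin(fδ)/sin δ ≈ 0.311.
p = a·p₁ + b·p₂ ≈ (-0.415, 0.706, 0.574); φ = arcsin(p_z) ≈ 35.03°, λ = atan2(p_y, p_x) ≈ 120.41°.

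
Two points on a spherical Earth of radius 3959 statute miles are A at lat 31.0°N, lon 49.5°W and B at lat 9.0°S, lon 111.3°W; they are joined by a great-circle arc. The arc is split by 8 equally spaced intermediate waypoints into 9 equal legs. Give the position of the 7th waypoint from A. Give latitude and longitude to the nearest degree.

Write both endpoints as unit vectors p₁, p₂ with components (cos φ cos λ, cos φ sin λ, sin φ).
The central angle between the endpoints is δ = arccos(p₁·p₂) ≈ 1.246 rad (71.4°).
Interpolate at f = 7/9 with slerp weights a = sin((1−f)δ)/sin δ ≈ 0.288, b = sin(fδ)/sin δ ≈ 0.870.
p = a·p₁ + b·p₂ ≈ (-0.152, -0.988, 0.012); φ = arcsin(p_z) ≈ 0.71°, λ = atan2(p_y, p_x) ≈ -98.72°.

≈ lat 1°N, lon 99°W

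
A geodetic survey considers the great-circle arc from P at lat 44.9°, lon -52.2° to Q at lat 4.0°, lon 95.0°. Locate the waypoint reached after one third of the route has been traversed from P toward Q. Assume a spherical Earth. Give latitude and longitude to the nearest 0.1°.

≈ lat 62.6°, lon 14.7°

Write both endpoints as unit vectors p₁, p₂ with components (cos φ cos λ, cos φ sin λ, sin φ).
The central angle between the endpoints is δ = arccos(p₁·p₂) ≈ 2.147 rad (123.0°).
Interpolate at f = 1/3 with slerp weights a = sin((1−f)δ)/sin δ ≈ 1.181, b = sin(fδ)/sin δ ≈ 0.782.
p = a·p₁ + b·p₂ ≈ (0.445, 0.117, 0.888); φ = arcsin(p_z) ≈ 62.63°, λ = atan2(p_y, p_x) ≈ 14.69°.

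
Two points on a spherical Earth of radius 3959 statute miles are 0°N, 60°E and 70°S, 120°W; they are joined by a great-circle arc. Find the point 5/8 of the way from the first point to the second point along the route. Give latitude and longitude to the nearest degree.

The haversine formula gives a central angle δ ≈ 1.920 rad (110.0°) between the endpoints.
Interpolate at f = 5/8 with slerp weights a = sin((1−f)δ)/sin δ ≈ 0.702, b = sin(fδ)/sin δ ≈ 0.992.
p = a·p₁ + b·p₂ ≈ (0.181, 0.314, -0.932); φ = arcsin(p_z) ≈ -68.75°, λ = atan2(p_y, p_x) ≈ 60.00°.

≈ 69°S, 60°E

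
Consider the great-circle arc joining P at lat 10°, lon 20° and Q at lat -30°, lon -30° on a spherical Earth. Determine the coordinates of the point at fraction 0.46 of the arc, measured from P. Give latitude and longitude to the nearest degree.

From cos δ = sin φ₁ sin φ₂ + cos φ₁ cos φ₂ cos Δλ, the central angle is δ ≈ 1.091 rad (62.5°).
Interpolate at f = 0.46 with slerp weights a = sin((1−f)δ)/sin δ ≈ 0.626, b = sin(fδ)/sin δ ≈ 0.542.
p = a·p₁ + b·p₂ ≈ (0.986, -0.024, -0.162); φ = arcsin(p_z) ≈ -9.35°, λ = atan2(p_y, p_x) ≈ -1.38°.

≈ lat -9°, lon -1°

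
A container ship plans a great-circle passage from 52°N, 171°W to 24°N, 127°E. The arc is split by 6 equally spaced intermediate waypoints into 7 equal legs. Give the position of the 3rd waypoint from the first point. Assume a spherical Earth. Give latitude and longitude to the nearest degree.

Write both endpoints as unit vectors p₁, p₂ with components (cos φ cos λ, cos φ sin λ, sin φ).
The central angle between the endpoints is δ = arccos(p₁·p₂) ≈ 0.946 rad (54.2°).
Interpolate at f = 3/7 with slerp weights a = sin((1−f)δ)/sin δ ≈ 0.635, b = sin(fδ)/sin δ ≈ 0.486.
p = a·p₁ + b·p₂ ≈ (-0.653, 0.294, 0.698); φ = arcsin(p_z) ≈ 44.26°, λ = atan2(p_y, p_x) ≈ 155.79°.

≈ 44°N, 156°E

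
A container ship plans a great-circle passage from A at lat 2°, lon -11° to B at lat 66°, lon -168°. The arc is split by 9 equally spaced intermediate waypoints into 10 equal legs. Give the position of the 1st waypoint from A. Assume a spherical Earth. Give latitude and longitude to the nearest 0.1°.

≈ lat 12.8°, lon -12.9°

Write both endpoints as unit vectors p₁, p₂ with components (cos φ cos λ, cos φ sin λ, sin φ).
The central angle between the endpoints is δ = arccos(p₁·p₂) ≈ 1.920 rad (110.0°).
Interpolate at f = 1/10 with slerp weights a = sin((1−f)δ)/sin δ ≈ 1.051, b = sin(fδ)/sin δ ≈ 0.203.
p = a·p₁ + b·p₂ ≈ (0.950, -0.218, 0.222); φ = arcsin(p_z) ≈ 12.84°, λ = atan2(p_y, p_x) ≈ -12.90°.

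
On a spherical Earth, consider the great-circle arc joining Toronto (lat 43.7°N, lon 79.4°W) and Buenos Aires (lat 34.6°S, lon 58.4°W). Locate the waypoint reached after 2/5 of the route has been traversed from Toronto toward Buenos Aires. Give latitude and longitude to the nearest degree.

≈ lat 12°N, lon 70°W

Write both endpoints as unit vectors p₁, p₂ with components (cos φ cos λ, cos φ sin λ, sin φ).
The central angle between the endpoints is δ = arccos(p₁·p₂) ≈ 1.407 rad (80.6°).
Interpolate at f = 2/5 with slerp weights a = sin((1−f)δ)/sin δ ≈ 0.758, b = sin(fδ)/sin δ ≈ 0.541.
p = a·p₁ + b·p₂ ≈ (0.334, -0.917, 0.216); φ = arcsin(p_z) ≈ 12.49°, λ = atan2(p_y, p_x) ≈ -70.00°.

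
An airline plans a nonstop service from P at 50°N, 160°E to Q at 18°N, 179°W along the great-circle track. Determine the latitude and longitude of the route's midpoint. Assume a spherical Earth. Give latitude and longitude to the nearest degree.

Write both endpoints as unit vectors p₁, p₂ with components (cos φ cos λ, cos φ sin λ, sin φ).
The central angle between the endpoints is δ = arccos(p₁·p₂) ≈ 0.631 rad (36.2°).
Interpolate at f = 1/2 with slerp weights a = sin((1−f)δ)/sin δ ≈ 0.526, b = sin(fδ)/sin δ ≈ 0.526.
p = a·p₁ + b·p₂ ≈ (-0.818, 0.107, 0.565); φ = arcsin(p_z) ≈ 34.43°, λ = atan2(p_y, p_x) ≈ 172.55°.

≈ 34°N, 173°E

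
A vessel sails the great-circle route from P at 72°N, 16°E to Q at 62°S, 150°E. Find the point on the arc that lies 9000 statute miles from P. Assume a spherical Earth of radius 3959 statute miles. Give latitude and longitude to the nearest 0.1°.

Write both endpoints as unit vectors p₁, p₂ with components (cos φ cos λ, cos φ sin λ, sin φ).
The central angle between the endpoints is δ = arccos(p₁·p₂) ≈ 2.795 rad (160.1°). The total great-circle distance is δ·R ≈ 2.795 × 3959 ≈ 11065 mi, so the target fraction is f = 9000/11065 ≈ 0.813.
Interpolate at f ≈ 0.813 with slerp weights a = sin((1−f)δ)/sin δ ≈ 1.467, b = sin(fδ)/sin δ ≈ 2.246.
p = a·p₁ + b·p₂ ≈ (-0.478, 0.652, -0.589); φ = arcsin(p_z) ≈ -36.06°, λ = atan2(p_y, p_x) ≈ 126.22°.

≈ 36.1°S, 126.2°E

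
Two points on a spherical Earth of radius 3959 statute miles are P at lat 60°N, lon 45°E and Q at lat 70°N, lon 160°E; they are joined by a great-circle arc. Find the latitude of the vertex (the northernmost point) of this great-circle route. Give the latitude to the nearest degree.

The great circle lies in the plane with unit normal n̂ = (p₁ × p₂)/|p₁ × p₂|.
Here n̂_z ≈ +0.231; the vertex latitude is φ_max = arccos|n̂_z| ≈ 76.6°.
Check via Clairaut: cos φ_max = |cos φ₁| · sin C = cos(60.0°)·sin(27.5°) ≈ 0.231, again giving ≈ 76.6°.

≈ 77°N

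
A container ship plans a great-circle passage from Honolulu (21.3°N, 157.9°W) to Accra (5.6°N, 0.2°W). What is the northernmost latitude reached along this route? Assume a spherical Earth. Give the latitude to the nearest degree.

≈ 52°N

The great circle lies in the plane with unit normal n̂ = (p₁ × p₂)/|p₁ × p₂|.
Here n̂_z ≈ +0.619; the vertex latitude is φ_max = arccos|n̂_z| ≈ 51.8°.
Check via Clairaut: cos φ_max = |cos φ₁| · sin C = cos(21.3°)·sin(41.6°) ≈ 0.619, again giving ≈ 51.8°.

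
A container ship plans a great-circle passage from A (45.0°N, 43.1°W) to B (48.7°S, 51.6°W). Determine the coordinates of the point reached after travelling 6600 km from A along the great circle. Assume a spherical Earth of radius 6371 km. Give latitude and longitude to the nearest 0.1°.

≈ (14.2°S, 48.1°W)

Convert each endpoint to a unit vector on the sphere (x = cos φ cos λ, y = cos φ sin λ, z = sin φ).
The central angle between the endpoints is δ = arccos(p₁·p₂) ≈ 1.641 rad (94.0°). The total great-circle distance is δ·R ≈ 1.641 × 6371 ≈ 10452 km, so the target fraction is f = 6600/10452 ≈ 0.631.
Interpolate at f ≈ 0.631 with slerp weights a = sin((1−f)δ)/sin δ ≈ 0.570, b = sin(fδ)/sin δ ≈ 0.862.
p = a·p₁ + b·p₂ ≈ (0.648, -0.721, -0.245); φ = arcsin(p_z) ≈ -14.18°, λ = atan2(p_y, p_x) ≈ -48.08°.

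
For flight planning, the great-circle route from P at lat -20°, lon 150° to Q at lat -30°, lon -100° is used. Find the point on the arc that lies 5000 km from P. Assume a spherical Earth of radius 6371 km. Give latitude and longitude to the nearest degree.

Convert each endpoint to a unit vector on the sphere (x = cos φ cos λ, y = cos φ sin λ, z = sin φ).
The central angle between the endpoints is δ = arccos(p₁·p₂) ≈ 1.678 rad (96.2°). The total great-circle distance is δ·R ≈ 1.678 × 6371 ≈ 10693 km, so the target fraction is f = 5000/10693 ≈ 0.468.
Interpolate at f ≈ 0.468 with slerp weights a = sin((1−f)δ)/sin δ ≈ 0.784, b = sin(fδ)/sin δ ≈ 0.711.
p = a·p₁ + b·p₂ ≈ (-0.745, -0.238, -0.623); φ = arcsin(p_z) ≈ -38.57°, λ = atan2(p_y, p_x) ≈ -162.28°.

≈ lat -39°, lon -162°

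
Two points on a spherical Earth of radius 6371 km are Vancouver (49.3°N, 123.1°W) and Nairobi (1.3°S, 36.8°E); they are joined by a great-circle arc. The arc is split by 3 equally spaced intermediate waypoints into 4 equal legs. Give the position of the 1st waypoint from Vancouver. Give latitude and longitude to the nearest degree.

≈ (72°N, 72°W)

Write both endpoints as unit vectors p₁, p₂ with components (cos φ cos λ, cos φ sin λ, sin φ).
The central angle between the endpoints is δ = arccos(p₁·p₂) ≈ 2.252 rad (129.0°).
Interpolate at f = 1/4 with slerp weights a = sin((1−f)δ)/sin δ ≈ 1.278, b = sin(fδ)/sin δ ≈ 0.687.
p = a·p₁ + b·p₂ ≈ (0.095, -0.287, 0.953); φ = arcsin(p_z) ≈ 72.42°, λ = atan2(p_y, p_x) ≈ -71.74°.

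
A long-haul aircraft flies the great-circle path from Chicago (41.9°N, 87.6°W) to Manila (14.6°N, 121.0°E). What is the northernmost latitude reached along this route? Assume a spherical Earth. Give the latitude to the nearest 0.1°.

The great circle lies in the plane with unit normal n̂ = (p₁ × p₂)/|p₁ × p₂|.
Here n̂_z ≈ -0.389; the vertex latitude is φ_max = arccos|n̂_z| ≈ 67.1°.

≈ 67.1°N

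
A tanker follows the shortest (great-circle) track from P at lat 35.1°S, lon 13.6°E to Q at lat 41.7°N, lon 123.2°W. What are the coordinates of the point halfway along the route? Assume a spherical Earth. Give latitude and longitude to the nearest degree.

From cos δ = sin φ₁ sin φ₂ + cos φ₁ cos φ₂ cos Δλ, the central angle is δ ≈ 2.546 rad (145.9°).
Interpolate at f = 1/2 with slerp weights a = sin((1−f)δ)/sin δ ≈ 1.704, b = sin(fδ)/sin δ ≈ 1.704.
p = a·p₁ + b·p₂ ≈ (0.658, -0.737, 0.154); φ = arcsin(p_z) ≈ 8.84°, λ = atan2(p_y, p_x) ≈ -48.22°.

≈ lat 9°N, lon 48°W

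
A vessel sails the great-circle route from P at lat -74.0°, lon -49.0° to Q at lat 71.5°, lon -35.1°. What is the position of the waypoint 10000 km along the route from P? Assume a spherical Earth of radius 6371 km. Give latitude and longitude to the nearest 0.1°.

Write both endpoints as unit vectors p₁, p₂ with components (cos φ cos λ, cos φ sin λ, sin φ).
The central angle between the endpoints is δ = arccos(p₁·p₂) ≈ 2.544 rad (145.8°). The total great-circle distance is δ·R ≈ 2.544 × 6371 ≈ 16208 km, so the target fraction is f = 10000/16208 ≈ 0.617.
Interpolate at f ≈ 0.617 with slerp weights a = sin((1−f)δ)/sin δ ≈ 1.470, b = sin(fδ)/sin δ ≈ 1.777.
p = a·p₁ + b·p₂ ≈ (0.727, -0.630, 0.272); φ = arcsin(p_z) ≈ 15.78°, λ = atan2(p_y, p_x) ≈ -40.91°.

≈ lat 15.8°, lon -40.9°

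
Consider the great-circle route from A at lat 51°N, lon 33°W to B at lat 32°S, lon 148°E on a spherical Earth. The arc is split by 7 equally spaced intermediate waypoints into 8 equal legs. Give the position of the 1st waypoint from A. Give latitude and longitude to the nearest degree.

≈ lat 71°N, lon 36°W

From cos δ = sin φ₁ sin φ₂ + cos φ₁ cos φ₂ cos Δλ, the central angle is δ ≈ 2.810 rad (161.0°).
Interpolate at f = 1/8 with slerp weights a = sin((1−f)δ)/sin δ ≈ 1.937, b = sin(fδ)/sin δ ≈ 1.056.
p = a·p₁ + b·p₂ ≈ (0.263, -0.189, 0.946); φ = arcsin(p_z) ≈ 71.08°, λ = atan2(p_y, p_x) ≈ -35.76°.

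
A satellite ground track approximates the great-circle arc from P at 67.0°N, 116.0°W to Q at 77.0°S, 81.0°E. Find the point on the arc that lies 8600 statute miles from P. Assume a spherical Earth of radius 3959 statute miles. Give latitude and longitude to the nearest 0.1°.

Convert each endpoint to a unit vector on the sphere (x = cos φ cos λ, y = cos φ sin λ, z = sin φ).
The central angle between the endpoints is δ = arccos(p₁·p₂) ≈ 2.946 rad (168.8°). The total great-circle distance is δ·R ≈ 2.946 × 3959 ≈ 11664 mi, so the target fraction is f = 8600/11664 ≈ 0.737.
Interpolate at f ≈ 0.737 with slerp weights a = sin((1−f)δ)/sin δ ≈ 3.600, b = sin(fδ)/sin δ ≈ 4.246.
p = a·p₁ + b·p₂ ≈ (-0.467, -0.321, -0.824); φ = arcsin(p_z) ≈ -55.49°, λ = atan2(p_y, p_x) ≈ -145.53°.

≈ 55.5°S, 145.5°W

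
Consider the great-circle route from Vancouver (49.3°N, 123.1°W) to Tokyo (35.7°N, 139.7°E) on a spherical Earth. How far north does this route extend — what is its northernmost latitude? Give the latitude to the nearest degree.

The great circle lies in the plane with unit normal n̂ = (p₁ × p₂)/|p₁ × p₂|.
Here n̂_z ≈ -0.567; the vertex latitude is φ_max = arccos|n̂_z| ≈ 55.5°.
Check via Clairaut: cos φ_max = |cos φ₁| · sin C = cos(49.3°)·sin(60.4°) ≈ 0.567, again giving ≈ 55.5°.

≈ 55°N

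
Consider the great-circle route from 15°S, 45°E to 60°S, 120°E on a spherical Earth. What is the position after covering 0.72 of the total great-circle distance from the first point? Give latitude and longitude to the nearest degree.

≈ 53°S, 86°E

The haversine formula gives a central angle δ ≈ 1.214 rad (69.6°) between the endpoints.
Interpolate at f = 0.72 with slerp weights a = sin((1−f)δ)/sin δ ≈ 0.356, b = sin(fδ)/sin δ ≈ 0.819.
p = a·p₁ + b·p₂ ≈ (0.038, 0.597, -0.801); φ = arcsin(p_z) ≈ -53.22°, λ = atan2(p_y, p_x) ≈ 86.32°.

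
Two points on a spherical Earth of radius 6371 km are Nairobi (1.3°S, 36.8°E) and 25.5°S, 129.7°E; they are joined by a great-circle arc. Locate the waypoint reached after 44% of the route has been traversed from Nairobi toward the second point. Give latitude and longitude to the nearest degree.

Convert each endpoint to a unit vector on the sphere (x = cos φ cos λ, y = cos φ sin λ, z = sin φ).
The central angle between the endpoints is δ = arccos(p₁·p₂) ≈ 1.607 rad (92.1°).
Interpolate at f = 0.44 with slerp weights a = sin((1−f)δ)/sin δ ≈ 0.784, b = sin(fδ)/sin δ ≈ 0.650.
p = a·p₁ + b·p₂ ≈ (0.253, 0.921, -0.298); φ = arcsin(p_z) ≈ -17.31°, λ = atan2(p_y, p_x) ≈ 74.66°.

≈ 17°S, 75°E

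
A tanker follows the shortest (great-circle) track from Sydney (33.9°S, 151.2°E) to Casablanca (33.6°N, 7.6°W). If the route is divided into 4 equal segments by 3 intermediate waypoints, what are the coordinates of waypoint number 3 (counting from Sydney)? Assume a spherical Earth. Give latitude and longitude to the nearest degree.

≈ 21°N, 36°E

Write both endpoints as unit vectors p₁, p₂ with components (cos φ cos λ, cos φ sin λ, sin φ).
The central angle between the endpoints is δ = arccos(p₁·p₂) ≈ 2.834 rad (162.4°).
Interpolate at f = 3/4 with slerp weights a = sin((1−f)δ)/sin δ ≈ 2.152, b = sin(fδ)/sin δ ≈ 2.811.
p = a·p₁ + b·p₂ ≈ (0.755, 0.551, 0.355); φ = arcsin(p_z) ≈ 20.80°, λ = atan2(p_y, p_x) ≈ 36.12°.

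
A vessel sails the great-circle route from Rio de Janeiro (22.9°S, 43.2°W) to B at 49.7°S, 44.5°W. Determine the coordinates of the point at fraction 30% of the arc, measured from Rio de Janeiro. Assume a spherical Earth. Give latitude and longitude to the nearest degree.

Write both endpoints as unit vectors p₁, p₂ with components (cos φ cos λ, cos φ sin λ, sin φ).
The central angle between the endpoints is δ = arccos(p₁·p₂) ≈ 0.468 rad (26.8°).
Interpolate at f = 0.30 with slerp weights a = sin((1−f)δ)/sin δ ≈ 0.713, b = sin(fδ)/sin δ ≈ 0.310.
p = a·p₁ + b·p₂ ≈ (0.622, -0.590, -0.514); φ = arcsin(p_z) ≈ -30.94°, λ = atan2(p_y, p_x) ≈ -43.50°.

≈ 31°S, 44°W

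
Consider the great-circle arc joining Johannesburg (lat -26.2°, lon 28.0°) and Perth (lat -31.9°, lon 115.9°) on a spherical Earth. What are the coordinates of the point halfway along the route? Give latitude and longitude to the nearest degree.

Convert each endpoint to a unit vector on the sphere (x = cos φ cos λ, y = cos φ sin λ, z = sin φ).
The central angle between the endpoints is δ = arccos(p₁·p₂) ≈ 1.307 rad (74.9°).
Interpolate at f = 1/2 with slerp weights a = sin((1−f)δ)/sin δ ≈ 0.630, b = sin(fδ)/sin δ ≈ 0.630.
p = a·p₁ + b·p₂ ≈ (0.265, 0.746, -0.611); φ = arcsin(p_z) ≈ -37.64°, λ = atan2(p_y, p_x) ≈ 70.42°.

≈ lat -38°, lon 70°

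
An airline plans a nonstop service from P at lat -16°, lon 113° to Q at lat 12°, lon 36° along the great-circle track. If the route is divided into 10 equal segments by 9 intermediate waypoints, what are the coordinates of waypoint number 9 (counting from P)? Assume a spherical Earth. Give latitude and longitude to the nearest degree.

≈ lat 9°, lon 44°

The haversine formula gives a central angle δ ≈ 1.416 rad (81.1°) between the endpoints.
Interpolate at f = 9/10 with slerp weights a = sin((1−f)δ)/sin δ ≈ 0.143, b = sin(fδ)/sin δ ≈ 0.968.
p = a·p₁ + b·p₂ ≈ (0.712, 0.683, 0.162); φ = arcsin(p_z) ≈ 9.32°, λ = atan2(p_y, p_x) ≈ 43.79°.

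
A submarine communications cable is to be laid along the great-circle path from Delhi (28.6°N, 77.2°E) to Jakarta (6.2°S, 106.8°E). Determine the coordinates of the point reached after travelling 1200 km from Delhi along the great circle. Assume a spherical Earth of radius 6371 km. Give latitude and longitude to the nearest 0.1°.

≈ 20.6°N, 85.2°E

The haversine formula gives a central angle δ ≈ 0.785 rad (45.0°) between the endpoints. The total great-circle distance is δ·R ≈ 0.785 × 6371 ≈ 5003 km, so the target fraction is f = 1200/5003 ≈ 0.240.
Interpolate at f ≈ 0.240 with slerp weights a = sin((1−f)δ)/sin δ ≈ 0.795, b = sin(fδ)/sin δ ≈ 0.265.
p = a·p₁ + b·p₂ ≈ (0.079, 0.933, 0.352); φ = arcsin(p_z) ≈ 20.61°, λ = atan2(p_y, p_x) ≈ 85.19°.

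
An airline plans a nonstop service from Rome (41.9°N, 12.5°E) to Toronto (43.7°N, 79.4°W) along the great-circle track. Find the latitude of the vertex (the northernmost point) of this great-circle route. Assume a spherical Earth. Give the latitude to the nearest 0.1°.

The great circle lies in the plane with unit normal n̂ = (p₁ × p₂)/|p₁ × p₂|.
Here n̂_z ≈ -0.600; the vertex latitude is φ_max = arccos|n̂_z| ≈ 53.1°.

≈ 53.1°N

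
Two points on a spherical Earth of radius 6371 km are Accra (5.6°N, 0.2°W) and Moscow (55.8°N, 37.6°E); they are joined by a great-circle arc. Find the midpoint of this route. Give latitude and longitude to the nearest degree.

≈ 32°N, 13°E

Convert each endpoint to a unit vector on the sphere (x = cos φ cos λ, y = cos φ sin λ, z = sin φ).
The central angle between the endpoints is δ = arccos(p₁·p₂) ≈ 1.021 rad (58.5°).
Interpolate at f = 1/2 with slerp weights a = sin((1−f)δ)/sin δ ≈ 0.573, b = sin(fδ)/sin δ ≈ 0.573.
p = a·p₁ + b·p₂ ≈ (0.825, 0.195, 0.530); φ = arcsin(p_z) ≈ 32.00°, λ = atan2(p_y, p_x) ≈ 13.26°.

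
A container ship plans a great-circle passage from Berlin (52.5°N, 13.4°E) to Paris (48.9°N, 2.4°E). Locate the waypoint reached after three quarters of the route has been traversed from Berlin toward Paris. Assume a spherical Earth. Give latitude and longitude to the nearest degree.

The haversine formula gives a central angle δ ≈ 0.137 rad (7.8°) between the endpoints.
Interpolate at f = 3/4 with slerp weights a = sin((1−f)δ)/sin δ ≈ 0.251, b = sin(fδ)/sin δ ≈ 0.751.
p = a·p₁ + b·p₂ ≈ (0.642, 0.056, 0.765); φ = arcsin(p_z) ≈ 49.89°, λ = atan2(p_y, p_x) ≈ 4.99°.

≈ (50°N, 5°E)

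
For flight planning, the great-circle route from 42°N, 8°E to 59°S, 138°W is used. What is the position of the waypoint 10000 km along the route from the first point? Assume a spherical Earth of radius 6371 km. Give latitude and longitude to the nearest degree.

≈ 35°S, 43°W

Write both endpoints as unit vectors p₁, p₂ with components (cos φ cos λ, cos φ sin λ, sin φ).
The central angle between the endpoints is δ = arccos(p₁·p₂) ≈ 2.670 rad (153.0°). The total great-circle distance is δ·R ≈ 2.670 × 6371 ≈ 17011 km, so the target fraction is f = 10000/17011 ≈ 0.588.
Interpolate at f ≈ 0.588 with slerp weights a = sin((1−f)δ)/sin δ ≈ 1.962, b = sin(fδ)/sin δ ≈ 2.201.
p = a·p₁ + b·p₂ ≈ (0.602, -0.556, -0.574); φ = arcsin(p_z) ≈ -35.02°, λ = atan2(p_y, p_x) ≈ -42.73°.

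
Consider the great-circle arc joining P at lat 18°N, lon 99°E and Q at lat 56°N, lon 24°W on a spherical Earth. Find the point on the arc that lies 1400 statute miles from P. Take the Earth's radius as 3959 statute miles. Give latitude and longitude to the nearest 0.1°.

≈ lat 35.5°N, lon 87.5°E

Convert each endpoint to a unit vector on the sphere (x = cos φ cos λ, y = cos φ sin λ, z = sin φ).
The central angle between the endpoints is δ = arccos(p₁·p₂) ≈ 1.604 rad (91.9°). The total great-circle distance is δ·R ≈ 1.604 × 3959 ≈ 6351 mi, so the target fraction is f = 1400/6351 ≈ 0.220.
Interpolate at f ≈ 0.220 with slerp weights a = sin((1−f)δ)/sin δ ≈ 0.950, b = sin(fδ)/sin δ ≈ 0.346.
p = a·p₁ + b·p₂ ≈ (0.036, 0.813, 0.581); φ = arcsin(p_z) ≈ 35.50°, λ = atan2(p_y, p_x) ≈ 87.49°.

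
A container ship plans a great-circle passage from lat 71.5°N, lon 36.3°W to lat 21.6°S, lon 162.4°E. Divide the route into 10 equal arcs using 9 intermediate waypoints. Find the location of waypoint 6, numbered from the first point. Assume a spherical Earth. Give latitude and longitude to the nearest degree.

≈ lat 30°N, lon 169°E

Convert each endpoint to a unit vector on the sphere (x = cos φ cos λ, y = cos φ sin λ, z = sin φ).
The central angle between the endpoints is δ = arccos(p₁·p₂) ≈ 2.250 rad (128.9°).
Interpolate at f = 6/10 with slerp weights a = sin((1−f)δ)/sin δ ≈ 1.007, b = sin(fδ)/sin δ ≈ 1.255.
p = a·p₁ + b·p₂ ≈ (-0.854, 0.163, 0.493); φ = arcsin(p_z) ≈ 29.56°, λ = atan2(p_y, p_x) ≈ 169.17°.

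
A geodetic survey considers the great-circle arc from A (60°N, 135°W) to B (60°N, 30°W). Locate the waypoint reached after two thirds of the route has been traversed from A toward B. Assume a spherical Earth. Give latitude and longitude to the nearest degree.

From cos δ = sin φ₁ sin φ₂ + cos φ₁ cos φ₂ cos Δλ, the central angle is δ ≈ 0.816 rad (46.7°).
Interpolate at f = 2/3 with slerp weights a = sin((1−f)δ)/sin δ ≈ 0.369, b = sin(fδ)/sin δ ≈ 0.711.
p = a·p₁ + b·p₂ ≈ (0.177, -0.308, 0.935); φ = arcsin(p_z) ≈ 69.18°, λ = atan2(p_y, p_x) ≈ -60.08°.

≈ (69°N, 60°W)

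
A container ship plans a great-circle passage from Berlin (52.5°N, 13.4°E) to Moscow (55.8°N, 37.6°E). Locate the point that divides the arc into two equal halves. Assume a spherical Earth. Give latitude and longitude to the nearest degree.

Write both endpoints as unit vectors p₁, p₂ with components (cos φ cos λ, cos φ sin λ, sin φ).
The central angle between the endpoints is δ = arccos(p₁·p₂) ≈ 0.253 rad (14.5°).
Interpolate at f = 1/2 with slerp weights a = sin((1−f)δ)/sin δ ≈ 0.504, b = sin(fδ)/sin δ ≈ 0.504.
p = a·p₁ + b·p₂ ≈ (0.523, 0.244, 0.817); φ = arcsin(p_z) ≈ 54.76°, λ = atan2(p_y, p_x) ≈ 25.01°.

≈ (55°N, 25°E)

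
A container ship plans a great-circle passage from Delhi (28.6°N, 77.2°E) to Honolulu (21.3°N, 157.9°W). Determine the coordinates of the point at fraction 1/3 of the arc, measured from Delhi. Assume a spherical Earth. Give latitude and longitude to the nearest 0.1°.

Convert each endpoint to a unit vector on the sphere (x = cos φ cos λ, y = cos φ sin λ, z = sin φ).
The central angle between the endpoints is δ = arccos(p₁·p₂) ≈ 1.869 rad (107.1°).
Interpolate at f = 1/3 with slerp weights a = sin((1−f)δ)/sin δ ≈ 0.992, b = sin(fδ)/sin δ ≈ 0.611.
p = a·p₁ + b·p₂ ≈ (-0.334, 0.635, 0.696); φ = arcsin(p_z) ≈ 44.15°, λ = atan2(p_y, p_x) ≈ 117.76°.

≈ 44.1°N, 117.8°E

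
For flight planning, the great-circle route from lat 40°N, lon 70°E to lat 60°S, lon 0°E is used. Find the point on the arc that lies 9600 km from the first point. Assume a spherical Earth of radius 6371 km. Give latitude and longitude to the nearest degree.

≈ lat 38°S, lon 29°E

Convert each endpoint to a unit vector on the sphere (x = cos φ cos λ, y = cos φ sin λ, z = sin φ).
The central angle between the endpoints is δ = arccos(p₁·p₂) ≈ 2.010 rad (115.2°). The total great-circle distance is δ·R ≈ 2.010 × 6371 ≈ 12809 km, so the target fraction is f = 9600/12809 ≈ 0.749.
Interpolate at f ≈ 0.749 with slerp weights a = sin((1−f)δ)/sin δ ≈ 0.533, b = sin(fδ)/sin δ ≈ 1.103.
p = a·p₁ + b·p₂ ≈ (0.691, 0.384, -0.612); φ = arcsin(p_z) ≈ -37.75°, λ = atan2(p_y, p_x) ≈ 29.05°.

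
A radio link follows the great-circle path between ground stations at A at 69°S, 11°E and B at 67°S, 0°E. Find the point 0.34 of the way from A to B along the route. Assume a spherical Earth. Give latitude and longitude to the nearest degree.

Write both endpoints as unit vectors p₁, p₂ with components (cos φ cos λ, cos φ sin λ, sin φ).
The central angle between the endpoints is δ = arccos(p₁·p₂) ≈ 0.080 rad (4.6°).
Interpolate at f = 0.34 with slerp weights a = sin((1−f)δ)/sin δ ≈ 0.660, b = sin(fδ)/sin δ ≈ 0.340.
p = a·p₁ + b·p₂ ≈ (0.365, 0.045, -0.930); φ = arcsin(p_z) ≈ -68.40°, λ = atan2(p_y, p_x) ≈ 7.05°.

≈ 68°S, 7°E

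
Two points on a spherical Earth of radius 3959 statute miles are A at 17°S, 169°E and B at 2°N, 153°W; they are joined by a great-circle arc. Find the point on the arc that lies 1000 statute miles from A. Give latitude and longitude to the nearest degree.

≈ 11°S, 177°W

Write both endpoints as unit vectors p₁, p₂ with components (cos φ cos λ, cos φ sin λ, sin φ).
The central angle between the endpoints is δ = arccos(p₁·p₂) ≈ 0.733 rad (42.0°). The total great-circle distance is δ·R ≈ 0.733 × 3959 ≈ 2903 mi, so the target fraction is f = 1000/2903 ≈ 0.344.
Interpolate at f ≈ 0.344 with slerp weights a = sin((1−f)δ)/sin δ ≈ 0.691, b = sin(fδ)/sin δ ≈ 0.373.
p = a·p₁ + b·p₂ ≈ (-0.981, -0.043, -0.189); φ = arcsin(p_z) ≈ -10.89°, λ = atan2(p_y, p_x) ≈ -177.47°.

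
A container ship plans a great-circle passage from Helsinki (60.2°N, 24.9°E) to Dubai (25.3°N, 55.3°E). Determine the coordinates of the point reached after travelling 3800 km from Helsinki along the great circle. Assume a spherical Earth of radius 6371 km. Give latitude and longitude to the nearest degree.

≈ 31°N, 52°E

Convert each endpoint to a unit vector on the sphere (x = cos φ cos λ, y = cos φ sin λ, z = sin φ).
The central angle between the endpoints is δ = arccos(p₁·p₂) ≈ 0.710 rad (40.7°). The total great-circle distance is δ·R ≈ 0.710 × 6371 ≈ 4523 km, so the target fraction is f = 3800/4523 ≈ 0.840.
Interpolate at f ≈ 0.840 with slerp weights a = sin((1−f)δ)/sin δ ≈ 0.174, b = sin(fδ)/sin δ ≈ 0.862.
p = a·p₁ + b·p₂ ≈ (0.522, 0.677, 0.519); φ = arcsin(p_z) ≈ 31.27°, λ = atan2(p_y, p_x) ≈ 52.37°.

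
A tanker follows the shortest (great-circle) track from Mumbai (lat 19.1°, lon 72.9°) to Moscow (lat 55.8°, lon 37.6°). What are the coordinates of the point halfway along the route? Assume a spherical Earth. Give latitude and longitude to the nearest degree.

From cos δ = sin φ₁ sin φ₂ + cos φ₁ cos φ₂ cos Δλ, the central angle is δ ≈ 0.790 rad (45.2°).
Interpolate at f = 1/2 with slerp weights a = sin((1−f)δ)/sin δ ≈ 0.542, b = sin(fδ)/sin δ ≈ 0.542.
p = a·p₁ + b·p₂ ≈ (0.392, 0.675, 0.625); φ = arcsin(p_z) ≈ 38.70°, λ = atan2(p_y, p_x) ≈ 59.87°.

≈ lat 39°, lon 60°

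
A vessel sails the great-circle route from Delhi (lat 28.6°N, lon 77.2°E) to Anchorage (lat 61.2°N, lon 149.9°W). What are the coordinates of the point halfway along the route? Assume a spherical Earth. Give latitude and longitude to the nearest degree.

≈ lat 64°N, lon 110°E

The haversine formula gives a central angle δ ≈ 1.439 rad (82.4°) between the endpoints.
Interpolate at f = 1/2 with slerp weights a = sin((1−f)δ)/sin δ ≈ 0.665, b = sin(fδ)/sin δ ≈ 0.665.
p = a·p₁ + b·p₂ ≈ (-0.148, 0.409, 0.901); φ = arcsin(p_z) ≈ 64.25°, λ = atan2(p_y, p_x) ≈ 109.88°.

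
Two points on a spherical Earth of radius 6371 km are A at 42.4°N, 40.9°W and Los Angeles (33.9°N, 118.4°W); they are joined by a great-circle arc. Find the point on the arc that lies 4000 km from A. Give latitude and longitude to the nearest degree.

≈ 44°N, 91°W

The haversine formula gives a central angle δ ≈ 1.037 rad (59.4°) between the endpoints. The total great-circle distance is δ·R ≈ 1.037 × 6371 ≈ 6607 km, so the target fraction is f = 4000/6607 ≈ 0.605.
Interpolate at f ≈ 0.605 with slerp weights a = sin((1−f)δ)/sin δ ≈ 0.462, b = sin(fδ)/sin δ ≈ 0.682.
p = a·p₁ + b·p₂ ≈ (-0.011, -0.722, 0.692); φ = arcsin(p_z) ≈ 43.80°, λ = atan2(p_y, p_x) ≈ -90.90°.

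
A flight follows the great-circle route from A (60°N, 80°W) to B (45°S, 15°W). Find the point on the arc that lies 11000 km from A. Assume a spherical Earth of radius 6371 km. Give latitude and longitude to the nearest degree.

≈ (28°S, 26°W)

From cos δ = sin φ₁ sin φ₂ + cos φ₁ cos φ₂ cos Δλ, the central angle is δ ≈ 2.052 rad (117.6°). The total great-circle distance is δ·R ≈ 2.052 × 6371 ≈ 13074 km, so the target fraction is f = 11000/13074 ≈ 0.841.
Interpolate at f ≈ 0.841 with slerp weights a = sin((1−f)δ)/sin δ ≈ 0.361, b = sin(fδ)/sin δ ≈ 1.115.
p = a·p₁ + b·p₂ ≈ (0.793, -0.382, -0.476); φ = arcsin(p_z) ≈ -28.40°, λ = atan2(p_y, p_x) ≈ -25.71°.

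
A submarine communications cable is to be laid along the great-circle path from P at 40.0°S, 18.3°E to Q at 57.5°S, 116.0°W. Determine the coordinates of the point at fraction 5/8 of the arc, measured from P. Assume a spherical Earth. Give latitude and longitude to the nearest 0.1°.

From cos δ = sin φ₁ sin φ₂ + cos φ₁ cos φ₂ cos Δλ, the central angle is δ ≈ 1.313 rad (75.2°).
Interpolate at f = 5/8 with slerp weights a = sin((1−f)δ)/sin δ ≈ 0.489, b = sin(fδ)/sin δ ≈ 0.757.
p = a·p₁ + b·p₂ ≈ (0.177, -0.248, -0.952); φ = arcsin(p_z) ≈ -72.26°, λ = atan2(p_y, p_x) ≈ -54.40°.

≈ 72.3°S, 54.4°W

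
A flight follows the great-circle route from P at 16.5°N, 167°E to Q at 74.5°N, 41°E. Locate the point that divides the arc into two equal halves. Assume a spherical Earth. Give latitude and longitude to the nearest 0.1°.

≈ 56.4°N, 151.9°E

Write both endpoints as unit vectors p₁, p₂ with components (cos φ cos λ, cos φ sin λ, sin φ).
The central angle between the endpoints is δ = arccos(p₁·p₂) ≈ 1.447 rad (82.9°).
Interpolate at f = 1/2 with slerp weights a = sin((1−f)δ)/sin δ ≈ 0.667, b = sin(fδ)/sin δ ≈ 0.667.
p = a·p₁ + b·p₂ ≈ (-0.489, 0.261, 0.832); φ = arcsin(p_z) ≈ 56.35°, λ = atan2(p_y, p_x) ≈ 151.91°.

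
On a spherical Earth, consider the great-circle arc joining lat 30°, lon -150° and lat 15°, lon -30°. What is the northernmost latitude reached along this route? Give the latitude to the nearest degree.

≈ 41°

The great circle lies in the plane with unit normal n̂ = (p₁ × p₂)/|p₁ × p₂|.
Here n̂_z ≈ +0.757; the vertex latitude is φ_max = arccos|n̂_z| ≈ 40.8°.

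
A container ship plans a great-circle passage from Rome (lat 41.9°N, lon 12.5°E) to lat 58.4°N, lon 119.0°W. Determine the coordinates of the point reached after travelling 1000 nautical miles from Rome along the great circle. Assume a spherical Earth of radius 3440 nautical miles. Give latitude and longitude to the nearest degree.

Convert each endpoint to a unit vector on the sphere (x = cos φ cos λ, y = cos φ sin λ, z = sin φ).
The central angle between the endpoints is δ = arccos(p₁·p₂) ≈ 1.255 rad (71.9°). The total great-circle distance is δ·R ≈ 1.255 × 3440 ≈ 4318 nmi, so the target fraction is f = 1000/4318 ≈ 0.232.
Interpolate at f ≈ 0.232 with slerp weights a = sin((1−f)δ)/sin δ ≈ 0.864, b = sin(fδ)/sin δ ≈ 0.302.
p = a·p₁ + b·p₂ ≈ (0.552, 0.001, 0.834); φ = arcsin(p_z) ≈ 56.52°, λ = atan2(p_y, p_x) ≈ 0.11°.

≈ lat 57°N, lon 0°E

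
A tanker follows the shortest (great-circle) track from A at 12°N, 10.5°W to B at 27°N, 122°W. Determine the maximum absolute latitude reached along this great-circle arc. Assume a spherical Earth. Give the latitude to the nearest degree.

The great circle lies in the plane with unit normal n̂ = (p₁ × p₂)/|p₁ × p₂|.
Here n̂_z ≈ -0.832; the vertex latitude is φ_max = arccos|n̂_z| ≈ 33.7°.
Check via Clairaut: cos φ_max = |cos φ₁| · sin C = cos(12.0°)·sin(58.3°) ≈ 0.832, again giving ≈ 33.7°.

≈ 34°N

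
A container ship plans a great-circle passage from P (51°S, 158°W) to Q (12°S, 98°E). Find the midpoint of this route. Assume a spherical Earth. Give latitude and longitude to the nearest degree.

≈ (44°S, 134°E)

Convert each endpoint to a unit vector on the sphere (x = cos φ cos λ, y = cos φ sin λ, z = sin φ).
The central angle between the endpoints is δ = arccos(p₁·p₂) ≈ 1.558 rad (89.3°).
Interpolate at f = 1/2 with slerp weights a = sin((1−f)δ)/sin δ ≈ 0.703, b = sin(fδ)/sin δ ≈ 0.703.
p = a·p₁ + b·p₂ ≈ (-0.506, 0.515, -0.692); φ = arcsin(p_z) ≈ -43.80°, λ = atan2(p_y, p_x) ≈ 134.48°.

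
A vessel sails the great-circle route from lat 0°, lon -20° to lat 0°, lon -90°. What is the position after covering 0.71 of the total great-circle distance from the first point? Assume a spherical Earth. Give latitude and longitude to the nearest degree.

≈ lat 0°, lon -70°

Write both endpoints as unit vectors p₁, p₂ with components (cos φ cos λ, cos φ sin λ, sin φ).
The central angle between the endpoints is δ = arccos(p₁·p₂) ≈ 1.222 rad (70.0°).
Interpolate at f = 0.71 with slerp weights a = sin((1−f)δ)/sin δ ≈ 0.369, b = sin(fδ)/sin δ ≈ 0.812.
p = a·p₁ + b·p₂ ≈ (0.347, -0.938, 0.000); φ = arcsin(p_z) ≈ 0.00°, λ = atan2(p_y, p_x) ≈ -69.70°.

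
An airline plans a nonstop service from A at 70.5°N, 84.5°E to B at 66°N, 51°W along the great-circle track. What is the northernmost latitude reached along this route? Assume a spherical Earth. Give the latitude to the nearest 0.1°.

≈ 81.5°N

The great circle lies in the plane with unit normal n̂ = (p₁ × p₂)/|p₁ × p₂|.
Here n̂_z ≈ -0.148; the vertex latitude is φ_max = arccos|n̂_z| ≈ 81.5°.
Check via Clairaut: cos φ_max = |cos φ₁| · sin C = cos(70.5°)·sin(26.2°) ≈ 0.148, again giving ≈ 81.5°.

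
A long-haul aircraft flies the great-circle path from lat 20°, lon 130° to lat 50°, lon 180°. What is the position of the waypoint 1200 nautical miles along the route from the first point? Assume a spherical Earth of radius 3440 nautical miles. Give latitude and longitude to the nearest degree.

Write both endpoints as unit vectors p₁, p₂ with components (cos φ cos λ, cos φ sin λ, sin φ).
The central angle between the endpoints is δ = arccos(p₁·p₂) ≈ 0.863 rad (49.4°). The total great-circle distance is δ·R ≈ 0.863 × 3440 ≈ 2968 nmi, so the target fraction is f = 1200/2968 ≈ 0.404.
Interpolate at f ≈ 0.404 with slerp weights a = sin((1−f)δ)/sin δ ≈ 0.647, b = sin(fδ)/sin δ ≈ 0.450.
p = a·p₁ + b·p₂ ≈ (-0.680, 0.466, 0.566); φ = arcsin(p_z) ≈ 34.47°, λ = atan2(p_y, p_x) ≈ 145.59°.

≈ lat 34°, lon 146°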